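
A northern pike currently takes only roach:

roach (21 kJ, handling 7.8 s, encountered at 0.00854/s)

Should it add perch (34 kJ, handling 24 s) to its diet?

Yes

On roach alone, R = ΣλE/(1+Σλh) = 0.1793/1.067 = 0.1681 kJ/s.
Profitability of perch: 34/24 = 1.417 kJ/s.
Since 1.417 > R, including perch increases the long-run rate.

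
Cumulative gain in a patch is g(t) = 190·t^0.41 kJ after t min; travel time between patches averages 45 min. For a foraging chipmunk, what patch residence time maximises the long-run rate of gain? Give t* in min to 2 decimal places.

By the marginal value theorem, leave when the instantaneous gain rate g'(t) equals the habitat-wide average g(t)/(T + t).
g'(t) = 0.41·190·t^-0.59. Setting 0.41·190·t^-0.59 = 190·t^0.41/(45+t) gives 0.41(45+t) = t, so 0.59·t = 0.41×45.
t* = 0.41×45/0.59 = 31.27 min.

31.27 min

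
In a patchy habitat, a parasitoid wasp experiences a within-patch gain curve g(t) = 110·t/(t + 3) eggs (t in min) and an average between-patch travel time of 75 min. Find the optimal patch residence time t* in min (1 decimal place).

15.0 min

Maximise g(t)/(T+t): set derivative to zero → g'(t)(T+t) = g(t).
g'(t) = 110·3/(t + 3)². Setting 110·3/(t+3)² = 110t/[(t+3)(75+t)] gives 3(75+t) = t(t+3), so t² = 3×75 = 225.
t* = √225 = 15 min.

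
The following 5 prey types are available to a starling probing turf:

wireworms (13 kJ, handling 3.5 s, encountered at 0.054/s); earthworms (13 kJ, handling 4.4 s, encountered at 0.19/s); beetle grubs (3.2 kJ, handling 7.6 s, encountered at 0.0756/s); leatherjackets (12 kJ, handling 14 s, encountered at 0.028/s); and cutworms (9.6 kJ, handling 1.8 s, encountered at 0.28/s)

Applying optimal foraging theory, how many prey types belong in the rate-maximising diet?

E/h in descending order: cutworms 5.33, wireworms 3.71, earthworms 2.95, leatherjackets 0.857, beetle grubs 0.421 kJ/s. The optimal diet is the largest prefix of this list for which every included type satisfies E_i/h_i > R on the types above it.
Rate on top 1: 1.787. wireworms: 3.71 > 1.787 → include.
Rate on top 2: 2.002. earthworms: 2.95 > 2.002 → include.
Rate on top 3: 2.317. leatherjackets: 0.857 < 2.317 → exclude; stop.
Optimal diet: cutworms, wireworms, earthworms — 3 of 5 types.

3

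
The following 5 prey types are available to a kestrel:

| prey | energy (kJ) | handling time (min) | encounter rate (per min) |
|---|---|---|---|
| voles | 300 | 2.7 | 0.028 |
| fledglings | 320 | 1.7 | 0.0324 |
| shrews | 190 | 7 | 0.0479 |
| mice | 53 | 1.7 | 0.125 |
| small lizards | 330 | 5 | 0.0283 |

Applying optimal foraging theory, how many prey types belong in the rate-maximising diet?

5

Profitabilities (E/h, kJ/min): fledglings 188, voles 111, small lizards 66, mice 31.2, shrews 27.1. Add prey in this order while the next type's profitability exceeds the intake rate on those already taken.
Rate on top 1: 9.827. voles: 111 > 9.827 → include.
Rate on top 2: 16.6. small lizards: 66 > 16.6 → include.
Rate on top 3: 22.09. mice: 31.2 > 22.09 → include.
Rate on top 4: 23.39. shrews: 27.1 > 23.39 → include.
Optimal diet: fledglings, voles, small lizards, mice, shrews — 5 of 5 types.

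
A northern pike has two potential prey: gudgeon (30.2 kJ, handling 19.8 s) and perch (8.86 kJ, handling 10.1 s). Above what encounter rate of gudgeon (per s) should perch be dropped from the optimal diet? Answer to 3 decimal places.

0.068 per s

The zero-one rule: include perch iff E₂/h₂ > λE₁/(1+λh₁). Equality gives the switch point.
λE₁h₂ = E₂ + λE₂h₁ ⇒ λ = E₂/(E₁h₂ − E₂h₁) = 8.86/(305 − 175.4) = 0.06837 per s.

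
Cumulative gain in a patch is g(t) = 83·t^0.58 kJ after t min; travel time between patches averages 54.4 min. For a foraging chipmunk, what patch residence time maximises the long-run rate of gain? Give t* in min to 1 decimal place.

75.1 min

By the marginal value theorem, leave when the instantaneous gain rate g'(t) equals the habitat-wide average g(t)/(T + t).
g'(t) = 0.58·83·t^-0.42. Setting 0.58·83·t^-0.42 = 83·t^0.58/(54.4+t) gives 0.58(54.4+t) = t, so 0.42·t = 0.58×54.4.
t* = 0.58×54.4/0.42 = 75.12 min.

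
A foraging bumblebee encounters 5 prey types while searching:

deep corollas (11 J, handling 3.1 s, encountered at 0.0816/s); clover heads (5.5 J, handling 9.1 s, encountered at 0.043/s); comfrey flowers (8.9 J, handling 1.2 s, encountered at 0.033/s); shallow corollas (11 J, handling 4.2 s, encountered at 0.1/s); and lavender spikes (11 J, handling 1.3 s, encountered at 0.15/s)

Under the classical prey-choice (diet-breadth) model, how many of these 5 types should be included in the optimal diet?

Profitabilities (E/h, J/s): lavender spikes 8.46, comfrey flowers 7.42, deep corollas 3.55, shallow corollas 2.62, clover heads 0.604. Add prey in this order while the next type's profitability exceeds the intake rate on those already taken.
Rate on top 1: 1.381. comfrey flowers: 7.42 > 1.381 → include.
Rate on top 2: 1.574. deep corollas: 3.55 > 1.574 → include.
Rate on top 3: 1.91. shallow corollas: 2.62 > 1.91 → include.
Rate on top 4: 2.066. clover heads: 0.604 < 2.066 → exclude; stop.
Optimal diet: lavender spikes, comfrey flowers, deep corollas, shallow corollas — 4 of 5 types.

4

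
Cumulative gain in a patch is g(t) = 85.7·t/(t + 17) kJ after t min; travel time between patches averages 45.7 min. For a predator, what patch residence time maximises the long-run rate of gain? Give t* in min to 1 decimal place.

27.9 min

Maximise g(t)/(T+t): set derivative to zero → g'(t)(T+t) = g(t).
g'(t) = 85.7·17/(t + 17)². Setting 85.7·17/(t+17)² = 85.7t/[(t+17)(45.7+t)] gives 17(45.7+t) = t(t+17), so t² = 17×45.7 = 776.9.
t* = √776.9 = 27.87 min.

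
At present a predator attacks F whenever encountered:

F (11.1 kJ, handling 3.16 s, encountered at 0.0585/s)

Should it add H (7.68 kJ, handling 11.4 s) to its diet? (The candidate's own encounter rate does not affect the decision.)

On F alone, R = ΣλE/(1+Σλh) = 0.6493/1.185 = 0.548 kJ/s.
H: E/h = 7.68/11.4 = 0.6737 kJ/s.
0.6737 > 0.548, so adding H raises the average — include it.

Yes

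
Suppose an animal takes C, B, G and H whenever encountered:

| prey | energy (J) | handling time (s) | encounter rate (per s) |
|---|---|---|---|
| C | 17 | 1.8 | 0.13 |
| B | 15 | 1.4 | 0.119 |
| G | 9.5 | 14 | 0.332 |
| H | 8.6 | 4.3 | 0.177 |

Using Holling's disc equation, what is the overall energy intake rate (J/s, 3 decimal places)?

Energy encountered per unit search time: 0.13×17 + 0.119×15 + 0.332×9.5 + 0.177×8.6 = 8.671 J/s.
Handling time per unit search time: 0.13×1.8 + 0.119×1.4 + 0.332×14 + 0.177×4.3 = 5.81.
Rate = 8.671/(1 + 5.81) = 1.273 J/s.

1.273 J/s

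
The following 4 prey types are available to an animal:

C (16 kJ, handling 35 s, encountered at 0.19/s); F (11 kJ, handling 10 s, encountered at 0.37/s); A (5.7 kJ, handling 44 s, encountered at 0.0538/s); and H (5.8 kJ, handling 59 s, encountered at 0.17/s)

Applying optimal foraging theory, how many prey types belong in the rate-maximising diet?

E/h in descending order: F 1.1, C 0.457, A 0.13, H 0.0983 kJ/s. The optimal diet is the largest prefix of this list for which every included type satisfies E_i/h_i > R on the types above it.
Rate on top 1: 0.866. C: 0.457 < 0.866 → exclude; stop.
Optimal diet: F — 1 of 4 types.

1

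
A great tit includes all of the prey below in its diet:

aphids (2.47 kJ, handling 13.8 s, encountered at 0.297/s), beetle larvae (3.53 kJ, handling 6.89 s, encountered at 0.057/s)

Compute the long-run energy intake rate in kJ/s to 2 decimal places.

R = Σλ_iE_i / (1 + Σλ_ih_i)
Numerator: 0.297×2.47 + 0.057×3.53 = 0.9348
Denominator: 1 + 0.297×13.8 + 0.057×6.89 = 5.491
R = 0.9348/5.491 = 0.1702 kJ/s

0.17 kJ/s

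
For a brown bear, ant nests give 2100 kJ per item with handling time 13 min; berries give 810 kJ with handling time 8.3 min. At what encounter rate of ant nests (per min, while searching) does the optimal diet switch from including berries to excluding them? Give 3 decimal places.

0.117 per min

The zero-one rule: include berries iff E₂/h₂ > λE₁/(1+λh₁). Equality gives the switch point.
λE₁h₂ = E₂ + λE₂h₁ ⇒ λ = E₂/(E₁h₂ − E₂h₁) = 810/(1.743e+04 − 1.053e+04) = 0.1174 per min.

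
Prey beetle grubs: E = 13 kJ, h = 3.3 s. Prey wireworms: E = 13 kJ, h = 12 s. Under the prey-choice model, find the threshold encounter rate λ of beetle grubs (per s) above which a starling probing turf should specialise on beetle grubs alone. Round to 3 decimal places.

0.115 per s

At the threshold, the rate on beetle grubs alone equals the profitability of wireworms: λ·13/(1 + λ·3.3) = 13/12 = 1.083.
Rearranging, λ(13 − 1.083×3.3) = 1.083, so λ = 1.083/9.425 = 0.1149 per s.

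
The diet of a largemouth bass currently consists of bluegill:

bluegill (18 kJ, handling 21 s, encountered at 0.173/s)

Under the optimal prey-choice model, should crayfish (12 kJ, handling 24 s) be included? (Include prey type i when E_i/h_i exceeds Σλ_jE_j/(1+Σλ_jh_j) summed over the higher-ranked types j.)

Intake rate on the current diet: R = (0.173×18) / (1 + 0.173×21) = 3.114/4.633 = 0.6721 kJ/s.
Profitability of crayfish: 12/24 = 0.5 kJ/s.
Since 0.5 < R, time spent handling crayfish is better spent searching.

No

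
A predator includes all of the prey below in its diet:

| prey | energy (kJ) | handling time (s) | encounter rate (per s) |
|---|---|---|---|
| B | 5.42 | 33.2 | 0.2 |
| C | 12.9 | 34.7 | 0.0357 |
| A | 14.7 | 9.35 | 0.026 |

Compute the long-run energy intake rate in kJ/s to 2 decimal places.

0.21 kJ/s

R = Σλ_iE_i / (1 + Σλ_ih_i)
Numerator: 0.2×5.42 + 0.0357×12.9 + 0.026×14.7 = 1.927
Denominator: 1 + 0.2×33.2 + 0.0357×34.7 + 0.026×9.35 = 9.122
R = 1.927/9.122 = 0.2112 kJ/s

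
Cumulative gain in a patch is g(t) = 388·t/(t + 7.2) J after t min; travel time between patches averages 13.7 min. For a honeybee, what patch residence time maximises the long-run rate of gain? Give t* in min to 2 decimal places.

Maximise g(t)/(T+t): set derivative to zero → g'(t)(T+t) = g(t).
g'(t) = 388·7.2/(t + 7.2)². Setting 388·7.2/(t+7.2)² = 388t/[(t+7.2)(13.7+t)] gives 7.2(13.7+t) = t(t+7.2), so t² = 7.2×13.7 = 98.64.
t* = √98.64 = 9.932 min.

9.93 min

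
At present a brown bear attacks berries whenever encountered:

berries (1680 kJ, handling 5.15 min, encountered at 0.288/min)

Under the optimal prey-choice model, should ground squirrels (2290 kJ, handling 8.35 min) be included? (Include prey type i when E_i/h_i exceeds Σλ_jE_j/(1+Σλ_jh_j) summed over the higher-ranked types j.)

Intake rate on the current diet: R = (0.288×1680) / (1 + 0.288×5.15) = 483.8/2.483 = 194.8 kJ/min.
Profitability of ground squirrels: 2290/8.35 = 274.3 kJ/min.
Since 274.3 > R, including ground squirrels increases the long-run rate.

Yes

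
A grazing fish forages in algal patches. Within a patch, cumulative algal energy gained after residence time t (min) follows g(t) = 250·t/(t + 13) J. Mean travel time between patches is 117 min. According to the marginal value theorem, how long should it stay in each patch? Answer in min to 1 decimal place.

Maximise g(t)/(T+t): set derivative to zero → g'(t)(T+t) = g(t).
g'(t) = 250·13/(t + 13)². Setting 250·13/(t+13)² = 250t/[(t+13)(117+t)] gives 13(117+t) = t(t+13), so t² = 13×117 = 1521.
t* = √1521 = 39 min.

39.0 min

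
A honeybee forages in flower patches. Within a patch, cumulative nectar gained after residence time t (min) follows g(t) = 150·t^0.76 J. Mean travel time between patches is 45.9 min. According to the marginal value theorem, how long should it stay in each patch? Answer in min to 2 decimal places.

145.35 min

By the marginal value theorem, leave when the instantaneous gain rate g'(t) equals the habitat-wide average g(t)/(T + t).
g'(t) = 0.76·150·t^-0.24. Setting 0.76·150·t^-0.24 = 150·t^0.76/(45.9+t) gives 0.76(45.9+t) = t, so 0.24·t = 0.76×45.9.
t* = 0.76×45.9/0.24 = 145.3 min.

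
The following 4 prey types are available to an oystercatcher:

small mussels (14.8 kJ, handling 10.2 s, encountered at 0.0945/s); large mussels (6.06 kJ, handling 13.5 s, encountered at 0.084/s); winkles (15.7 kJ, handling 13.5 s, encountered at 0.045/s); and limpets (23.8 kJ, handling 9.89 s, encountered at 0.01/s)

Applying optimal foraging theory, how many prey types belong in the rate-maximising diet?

3

Rank by E/h (kJ/s): limpets 2.41, small mussels 1.45, winkles 1.16, large mussels 0.449. Include each in turn until the next type's E/h falls below the running intake rate.
Rate on top 1: 0.2166. small mussels: 1.45 > 0.2166 → include.
Rate on top 2: 0.7934. winkles: 1.16 > 0.7934 → include.
Rate on top 3: 0.8775. large mussels: 0.449 < 0.8775 → exclude; stop.
Optimal diet: limpets, small mussels, winkles — 3 of 4 types.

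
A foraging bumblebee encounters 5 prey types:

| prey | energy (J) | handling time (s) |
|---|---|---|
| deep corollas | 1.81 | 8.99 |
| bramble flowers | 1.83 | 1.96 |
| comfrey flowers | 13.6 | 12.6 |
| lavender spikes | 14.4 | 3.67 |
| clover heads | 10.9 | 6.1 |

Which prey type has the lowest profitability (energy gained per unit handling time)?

In descending order of E/h:
lavender spikes: 14.4/3.67 = 3.92 J/s
clover heads: 10.9/6.1 = 1.79 J/s
comfrey flowers: 13.6/12.6 = 1.08 J/s
bramble flowers: 1.83/1.96 = 0.934 J/s
deep corollas: 1.81/8.99 = 0.201 J/s

deep corollas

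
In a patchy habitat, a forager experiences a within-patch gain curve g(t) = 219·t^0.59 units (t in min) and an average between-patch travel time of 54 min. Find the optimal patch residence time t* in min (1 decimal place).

77.7 min

Maximise g(t)/(T+t): set derivative to zero → g'(t)(T+t) = g(t).
g'(t) = 0.59·219·t^-0.41. Setting 0.59·219·t^-0.41 = 219·t^0.59/(54+t) gives 0.59(54+t) = t, so 0.41·t = 0.59×54.
t* = 0.59×54/0.41 = 77.71 min.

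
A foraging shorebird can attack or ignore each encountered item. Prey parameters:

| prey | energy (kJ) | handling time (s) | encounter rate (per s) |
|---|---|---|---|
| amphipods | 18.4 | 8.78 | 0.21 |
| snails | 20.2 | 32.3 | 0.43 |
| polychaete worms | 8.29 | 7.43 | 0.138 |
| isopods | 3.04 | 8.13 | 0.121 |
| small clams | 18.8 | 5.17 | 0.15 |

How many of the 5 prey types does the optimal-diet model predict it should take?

Profitabilities (E/h, kJ/s): small clams 3.64, amphipods 2.1, polychaete worms 1.12, snails 0.625, isopods 0.374. Add prey in this order while the next type's profitability exceeds the intake rate on those already taken.
Rate on top 1: 1.588. amphipods: 2.1 > 1.588 → include.
Rate on top 2: 1.847. polychaete worms: 1.12 < 1.847 → exclude; stop.
Optimal diet: small clams, amphipods — 2 of 5 types.

2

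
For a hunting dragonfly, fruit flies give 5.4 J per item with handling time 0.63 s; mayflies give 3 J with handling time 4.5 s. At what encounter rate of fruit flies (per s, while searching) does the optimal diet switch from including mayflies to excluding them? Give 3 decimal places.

0.134 per s

At the threshold, the rate on fruit flies alone equals the profitability of mayflies: λ·5.4/(1 + λ·0.63) = 3/4.5 = 0.6667.
Rearranging, λ(5.4 − 0.6667×0.63) = 0.6667, so λ = 0.6667/4.98 = 0.1339 per s.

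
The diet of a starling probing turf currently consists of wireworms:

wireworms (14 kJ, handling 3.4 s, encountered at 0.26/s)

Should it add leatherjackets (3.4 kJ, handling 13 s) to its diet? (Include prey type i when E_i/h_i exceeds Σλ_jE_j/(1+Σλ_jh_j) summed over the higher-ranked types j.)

On wireworms alone, R = ΣλE/(1+Σλh) = 3.64/1.884 = 1.932 kJ/s.
Profitability of leatherjackets: 3.4/13 = 0.2615 kJ/s.
0.2615 < 1.932, so adding leatherjackets would lower the average — exclude it.

No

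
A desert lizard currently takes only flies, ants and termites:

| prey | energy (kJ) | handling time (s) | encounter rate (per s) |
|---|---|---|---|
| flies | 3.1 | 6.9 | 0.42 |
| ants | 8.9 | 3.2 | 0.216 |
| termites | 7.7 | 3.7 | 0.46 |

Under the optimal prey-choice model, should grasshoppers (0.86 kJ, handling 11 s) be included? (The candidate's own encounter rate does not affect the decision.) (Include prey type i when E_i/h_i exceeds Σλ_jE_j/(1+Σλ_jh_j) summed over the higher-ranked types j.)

On flies, ants and termites alone, R = ΣλE/(1+Σλh) = 6.766/6.291 = 1.076 kJ/s.
grasshoppers: E/h = 0.86/11 = 0.07818 kJ/s.
Since 0.07818 < R, time spent handling grasshoppers is better spent searching.

No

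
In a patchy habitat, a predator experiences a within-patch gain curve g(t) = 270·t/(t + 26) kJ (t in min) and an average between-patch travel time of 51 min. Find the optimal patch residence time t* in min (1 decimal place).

36.4 min

By the marginal value theorem, leave when the instantaneous gain rate g'(t) equals the habitat-wide average g(t)/(T + t).
g'(t) = 270·26/(t + 26)². Setting 270·26/(t+26)² = 270t/[(t+26)(51+t)] gives 26(51+t) = t(t+26), so t² = 26×51 = 1326.
t* = √1326 = 36.41 min.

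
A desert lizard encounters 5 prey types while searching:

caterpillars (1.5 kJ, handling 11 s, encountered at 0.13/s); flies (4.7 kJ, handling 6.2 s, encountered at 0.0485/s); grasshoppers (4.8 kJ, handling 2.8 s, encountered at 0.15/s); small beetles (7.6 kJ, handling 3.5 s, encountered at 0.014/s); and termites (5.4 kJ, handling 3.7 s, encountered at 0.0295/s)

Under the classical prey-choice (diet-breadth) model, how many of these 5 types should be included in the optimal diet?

4

E/h in descending order: small beetles 2.17, grasshoppers 1.71, termites 1.46, flies 0.758, caterpillars 0.136 kJ/s. The optimal diet is the largest prefix of this list for which every included type satisfies E_i/h_i > R on the types above it.
Rate on top 1: 0.1014. grasshoppers: 1.71 > 0.1014 → include.
Rate on top 2: 0.5626. termites: 1.46 > 0.5626 → include.
Rate on top 3: 0.6246. flies: 0.758 > 0.6246 → include.
Rate on top 4: 0.646. caterpillars: 0.136 < 0.646 → exclude; stop.
Optimal diet: small beetles, grasshoppers, termites, flies — 4 of 5 types.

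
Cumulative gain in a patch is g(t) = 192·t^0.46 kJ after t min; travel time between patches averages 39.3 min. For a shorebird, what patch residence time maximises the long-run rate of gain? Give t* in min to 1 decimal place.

Optimal t* satisfies g'(t*) = g(t*)/(T + t*).
g'(t) = 0.46·192·t^-0.54. Setting 0.46·192·t^-0.54 = 192·t^0.46/(39.3+t) gives 0.46(39.3+t) = t, so 0.54·t = 0.46×39.3.
t* = 0.46×39.3/0.54 = 33.48 min.

33.5 min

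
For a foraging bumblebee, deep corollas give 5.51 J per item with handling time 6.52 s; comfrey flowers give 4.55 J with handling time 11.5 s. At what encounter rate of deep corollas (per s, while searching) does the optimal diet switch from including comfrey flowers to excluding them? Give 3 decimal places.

Drop comfrey flowers once their profitability E₂/h₂ falls below the rate achievable on deep corollas alone: E₂/h₂ = λE₁/(1 + λh₁).
Solve for λ: λE₁h₂ = E₂(1 + λh₁) → λ(E₁h₂ − E₂h₁) = E₂ → λ = E₂/(E₁h₂ − E₂h₁).
λ = 4.55/(5.51×11.5 − 4.55×6.52) = 4.55/33.7 = 0.135 per s.

0.135 per s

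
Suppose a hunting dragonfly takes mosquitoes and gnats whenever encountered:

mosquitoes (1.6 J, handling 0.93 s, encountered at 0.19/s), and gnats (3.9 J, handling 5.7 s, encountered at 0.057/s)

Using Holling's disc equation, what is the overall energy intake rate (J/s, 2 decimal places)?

Energy encountered per unit search time: 0.19×1.6 + 0.057×3.9 = 0.5263 J/s.
Handling time per unit search time: 0.19×0.93 + 0.057×5.7 = 0.5016.
Rate = 0.5263/(1 + 0.5016) = 0.3505 J/s.

0.35 J/s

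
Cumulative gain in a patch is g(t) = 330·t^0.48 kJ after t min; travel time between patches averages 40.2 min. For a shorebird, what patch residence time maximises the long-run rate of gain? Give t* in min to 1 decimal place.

By the marginal value theorem, leave when the instantaneous gain rate g'(t) equals the habitat-wide average g(t)/(T + t).
g'(t) = 0.48·330·t^-0.52. Setting 0.48·330·t^-0.52 = 330·t^0.48/(40.2+t) gives 0.48(40.2+t) = t, so 0.52·t = 0.48×40.2.
t* = 0.48×40.2/0.52 = 37.11 min.

37.1 min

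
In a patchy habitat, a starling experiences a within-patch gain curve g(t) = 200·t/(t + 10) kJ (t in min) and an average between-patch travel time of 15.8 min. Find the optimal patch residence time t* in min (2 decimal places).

12.57 min

Maximise g(t)/(T+t): set derivative to zero → g'(t)(T+t) = g(t).
g'(t) = 200·10/(t + 10)². Setting 200·10/(t+10)² = 200t/[(t+10)(15.8+t)] gives 10(15.8+t) = t(t+10), so t² = 10×15.8 = 158.
t* = √158 = 12.57 min.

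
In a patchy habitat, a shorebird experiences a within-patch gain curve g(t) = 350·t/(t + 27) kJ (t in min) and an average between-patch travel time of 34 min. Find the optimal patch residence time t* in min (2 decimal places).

Maximise g(t)/(T+t): set derivative to zero → g'(t)(T+t) = g(t).
g'(t) = 350·27/(t + 27)². Setting 350·27/(t+27)² = 350t/[(t+27)(34+t)] gives 27(34+t) = t(t+27), so t² = 27×34 = 918.
t* = √918 = 30.3 min.

30.30 min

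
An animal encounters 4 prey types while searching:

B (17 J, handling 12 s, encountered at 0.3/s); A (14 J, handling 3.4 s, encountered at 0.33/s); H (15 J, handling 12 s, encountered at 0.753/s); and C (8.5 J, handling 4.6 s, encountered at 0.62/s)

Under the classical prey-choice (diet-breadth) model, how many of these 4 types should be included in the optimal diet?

1

Profitabilities (E/h, J/s): A 4.12, C 1.85, B 1.42, H 1.25. Add prey in this order while the next type's profitability exceeds the intake rate on those already taken.
Rate on top 1: 2.177. C: 1.85 < 2.177 → exclude; stop.
Optimal diet: A — 1 of 4 types.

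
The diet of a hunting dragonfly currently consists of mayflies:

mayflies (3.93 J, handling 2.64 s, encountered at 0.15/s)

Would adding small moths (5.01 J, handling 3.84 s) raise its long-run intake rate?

Yes

On mayflies alone, R = ΣλE/(1+Σλh) = 0.5895/1.396 = 0.4223 J/s.
small moths: E/h = 5.01/3.84 = 1.305 J/s.
1.305 > 0.4223, so adding small moths raises the average — include it.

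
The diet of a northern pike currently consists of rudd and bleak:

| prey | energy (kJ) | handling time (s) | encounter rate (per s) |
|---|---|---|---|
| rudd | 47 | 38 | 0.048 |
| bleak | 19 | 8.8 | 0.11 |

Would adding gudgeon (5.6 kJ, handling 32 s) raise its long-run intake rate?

No

On rudd and bleak alone, R = ΣλE/(1+Σλh) = 4.346/3.792 = 1.146 kJ/s.
gudgeon: E/h = 5.6/32 = 0.175 kJ/s.
Since 0.175 < R, time spent handling gudgeon is better spent searching.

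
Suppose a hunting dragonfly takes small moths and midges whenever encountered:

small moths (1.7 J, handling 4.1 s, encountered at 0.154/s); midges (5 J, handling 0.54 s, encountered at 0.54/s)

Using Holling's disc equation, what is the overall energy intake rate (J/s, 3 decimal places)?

Energy encountered per unit search time: 0.154×1.7 + 0.54×5 = 2.962 J/s.
Handling time per unit search time: 0.154×4.1 + 0.54×0.54 = 0.923.
Rate = 2.962/(1 + 0.923) = 1.54 J/s.

1.540 J/s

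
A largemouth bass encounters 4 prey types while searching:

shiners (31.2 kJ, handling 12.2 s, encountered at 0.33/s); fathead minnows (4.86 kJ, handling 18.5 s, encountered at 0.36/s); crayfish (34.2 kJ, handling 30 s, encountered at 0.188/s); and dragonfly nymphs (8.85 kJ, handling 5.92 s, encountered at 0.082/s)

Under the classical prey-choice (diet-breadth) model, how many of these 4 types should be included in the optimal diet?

Rank by E/h (kJ/s): shiners 2.56, dragonfly nymphs 1.49, crayfish 1.14, fathead minnows 0.263. Include each in turn until the next type's E/h falls below the running intake rate.
Rate on top 1: 2.049. dragonfly nymphs: 1.49 < 2.049 → exclude; stop.
Optimal diet: shiners — 1 of 4 types.

1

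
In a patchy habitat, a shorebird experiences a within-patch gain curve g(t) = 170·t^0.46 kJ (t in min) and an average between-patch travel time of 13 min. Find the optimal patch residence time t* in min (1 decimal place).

11.1 min

Maximise g(t)/(T+t): set derivative to zero → g'(t)(T+t) = g(t).
g'(t) = 0.46·170·t^-0.54. Setting 0.46·170·t^-0.54 = 170·t^0.46/(13+t) gives 0.46(13+t) = t, so 0.54·t = 0.46×13.
t* = 0.46×13/0.54 = 11.07 min.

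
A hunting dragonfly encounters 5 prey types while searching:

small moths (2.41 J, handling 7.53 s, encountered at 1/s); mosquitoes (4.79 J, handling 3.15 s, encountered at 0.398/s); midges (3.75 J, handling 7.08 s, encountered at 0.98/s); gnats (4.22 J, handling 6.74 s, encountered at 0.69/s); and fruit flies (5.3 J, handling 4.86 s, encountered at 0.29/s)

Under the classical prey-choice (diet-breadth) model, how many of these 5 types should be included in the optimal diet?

2

Profitabilities (E/h, J/s): mosquitoes 1.52, fruit flies 1.09, gnats 0.626, midges 0.53, small moths 0.32. Add prey in this order while the next type's profitability exceeds the intake rate on those already taken.
Rate on top 1: 0.8459. fruit flies: 1.09 > 0.8459 → include.
Rate on top 2: 0.94. gnats: 0.626 < 0.94 → exclude; stop.
Optimal diet: mosquitoes, fruit flies — 2 of 5 types.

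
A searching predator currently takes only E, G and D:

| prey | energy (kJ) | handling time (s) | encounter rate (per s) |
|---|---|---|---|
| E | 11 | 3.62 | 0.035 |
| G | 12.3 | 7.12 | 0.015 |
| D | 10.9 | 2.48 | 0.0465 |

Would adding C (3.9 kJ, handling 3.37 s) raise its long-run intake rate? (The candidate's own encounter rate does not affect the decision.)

Yes

On E, G and D alone, R = ΣλE/(1+Σλh) = 1.076/1.349 = 0.798 kJ/s.
C: E/h = 3.9/3.37 = 1.157 kJ/s.
Since 1.157 > R, including C increases the long-run rate.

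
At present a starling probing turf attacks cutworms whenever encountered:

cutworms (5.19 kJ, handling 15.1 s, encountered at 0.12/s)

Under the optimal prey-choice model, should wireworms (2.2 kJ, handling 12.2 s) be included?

Intake rate on the current diet: R = (0.12×5.19) / (1 + 0.12×15.1) = 0.6228/2.812 = 0.2215 kJ/s.
Profitability of wireworms: 2.2/12.2 = 0.1803 kJ/s.
0.1803 < 0.2215, so adding wireworms would lower the average — exclude it.

No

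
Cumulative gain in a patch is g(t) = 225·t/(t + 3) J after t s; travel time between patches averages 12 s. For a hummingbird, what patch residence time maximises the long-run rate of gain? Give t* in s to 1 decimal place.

By the marginal value theorem, leave when the instantaneous gain rate g'(t) equals the habitat-wide average g(t)/(T + t).
g'(t) = 225·3/(t + 3)². Setting 225·3/(t+3)² = 225t/[(t+3)(12+t)] gives 3(12+t) = t(t+3), so t² = 3×12 = 36.
t* = √36 = 6 s.

6.0 s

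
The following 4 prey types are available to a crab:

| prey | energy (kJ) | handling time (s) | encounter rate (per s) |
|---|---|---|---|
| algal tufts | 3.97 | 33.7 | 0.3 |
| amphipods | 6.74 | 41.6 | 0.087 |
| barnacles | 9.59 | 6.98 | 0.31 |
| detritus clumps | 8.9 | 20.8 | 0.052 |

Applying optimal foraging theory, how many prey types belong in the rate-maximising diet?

1

Profitabilities (E/h, kJ/s): barnacles 1.37, detritus clumps 0.428, amphipods 0.162, algal tufts 0.118. Add prey in this order while the next type's profitability exceeds the intake rate on those already taken.
Rate on top 1: 0.9397. detritus clumps: 0.428 < 0.9397 → exclude; stop.
Optimal diet: barnacles — 1 of 4 types.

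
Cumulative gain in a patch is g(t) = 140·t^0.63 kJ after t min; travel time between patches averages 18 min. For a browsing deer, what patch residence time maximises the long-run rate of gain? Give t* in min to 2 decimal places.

Maximise g(t)/(T+t): set derivative to zero → g'(t)(T+t) = g(t).
g'(t) = 0.63·140·t^-0.37. Setting 0.63·140·t^-0.37 = 140·t^0.63/(18+t) gives 0.63(18+t) = t, so 0.37·t = 0.63×18.
t* = 0.63×18/0.37 = 30.65 min.

30.65 min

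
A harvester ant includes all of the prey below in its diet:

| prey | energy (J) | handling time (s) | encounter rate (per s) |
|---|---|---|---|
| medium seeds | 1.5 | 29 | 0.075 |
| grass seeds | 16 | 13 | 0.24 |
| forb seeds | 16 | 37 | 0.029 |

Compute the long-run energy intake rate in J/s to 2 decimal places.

Energy encountered per unit search time: 0.075×1.5 + 0.24×16 + 0.029×16 = 4.417 J/s.
Handling time per unit search time: 0.075×29 + 0.24×13 + 0.029×37 = 6.368.
Rate = 4.417/(1 + 6.368) = 0.5994 J/s.

0.60 J/s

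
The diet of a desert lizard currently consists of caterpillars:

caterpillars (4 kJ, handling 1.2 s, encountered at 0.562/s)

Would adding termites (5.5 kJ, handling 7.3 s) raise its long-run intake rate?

Intake rate on the current diet: R = (0.562×4) / (1 + 0.562×1.2) = 2.248/1.674 = 1.343 kJ/s.
termites: E/h = 5.5/7.3 = 0.7534 kJ/s.
Since 0.7534 < R, time spent handling termites is better spent searching.

No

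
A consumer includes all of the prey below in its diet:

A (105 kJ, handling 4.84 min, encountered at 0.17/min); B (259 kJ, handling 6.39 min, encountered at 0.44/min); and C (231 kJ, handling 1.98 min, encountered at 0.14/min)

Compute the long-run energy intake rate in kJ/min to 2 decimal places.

R = Σλ_iE_i / (1 + Σλ_ih_i)
Numerator: 0.17×105 + 0.44×259 + 0.14×231 = 164.2
Denominator: 1 + 0.17×4.84 + 0.44×6.39 + 0.14×1.98 = 4.912
R = 164.2/4.912 = 33.42 kJ/min

33.42 kJ/min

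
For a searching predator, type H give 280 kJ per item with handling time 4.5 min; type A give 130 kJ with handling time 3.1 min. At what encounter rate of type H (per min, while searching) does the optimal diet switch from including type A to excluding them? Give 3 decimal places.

0.459 per min

At the threshold, the rate on type H alone equals the profitability of type A: λ·280/(1 + λ·4.5) = 130/3.1 = 41.94.
Rearranging, λ(280 − 41.94×4.5) = 41.94, so λ = 41.94/91.29 = 0.4594 per min.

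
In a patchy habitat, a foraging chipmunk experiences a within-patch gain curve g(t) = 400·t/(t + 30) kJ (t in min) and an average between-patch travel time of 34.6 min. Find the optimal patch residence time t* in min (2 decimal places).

By the marginal value theorem, leave when the instantaneous gain rate g'(t) equals the habitat-wide average g(t)/(T + t).
g'(t) = 400·30/(t + 30)². Setting 400·30/(t+30)² = 400t/[(t+30)(34.6+t)] gives 30(34.6+t) = t(t+30), so t² = 30×34.6 = 1038.
t* = √1038 = 32.22 min.

32.22 min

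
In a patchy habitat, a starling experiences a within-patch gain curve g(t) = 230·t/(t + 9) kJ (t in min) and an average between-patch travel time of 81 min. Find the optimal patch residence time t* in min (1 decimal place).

By the marginal value theorem, leave when the instantaneous gain rate g'(t) equals the habitat-wide average g(t)/(T + t).
g'(t) = 230·9/(t + 9)². Setting 230·9/(t+9)² = 230t/[(t+9)(81+t)] gives 9(81+t) = t(t+9), so t² = 9×81 = 729.
t* = √729 = 27 min.

27.0 min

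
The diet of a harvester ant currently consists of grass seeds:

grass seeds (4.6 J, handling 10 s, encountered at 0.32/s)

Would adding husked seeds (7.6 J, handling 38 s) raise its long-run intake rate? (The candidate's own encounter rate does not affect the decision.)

Current rate: (0.32×4.6)/(1 + 0.32×10) = 0.3505 J/s.
husked seeds: E/h = 7.6/38 = 0.2 J/s.
Since 0.2 < R, time spent handling husked seeds is better spent searching.

No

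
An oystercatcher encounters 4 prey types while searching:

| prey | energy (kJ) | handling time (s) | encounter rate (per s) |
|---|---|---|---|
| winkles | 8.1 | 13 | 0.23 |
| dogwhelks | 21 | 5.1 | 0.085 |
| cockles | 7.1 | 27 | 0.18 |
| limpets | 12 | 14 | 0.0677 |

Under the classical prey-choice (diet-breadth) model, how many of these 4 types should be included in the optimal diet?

1

Rank by E/h (kJ/s): dogwhelks 4.12, limpets 0.857, winkles 0.623, cockles 0.263. Include each in turn until the next type's E/h falls below the running intake rate.
Rate on top 1: 1.245. limpets: 0.857 < 1.245 → exclude; stop.
Optimal diet: dogwhelks — 1 of 4 types.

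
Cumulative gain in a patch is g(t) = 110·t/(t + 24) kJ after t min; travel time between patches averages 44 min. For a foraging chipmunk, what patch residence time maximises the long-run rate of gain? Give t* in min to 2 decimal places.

32.50 min

Optimal t* satisfies g'(t*) = g(t*)/(T + t*).
g'(t) = 110·24/(t + 24)². Setting 110·24/(t+24)² = 110t/[(t+24)(44+t)] gives 24(44+t) = t(t+24), so t² = 24×44 = 1056.
t* = √1056 = 32.5 min.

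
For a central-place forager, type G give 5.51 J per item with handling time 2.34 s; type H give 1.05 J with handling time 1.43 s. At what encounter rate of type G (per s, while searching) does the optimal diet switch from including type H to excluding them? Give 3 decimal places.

The zero-one rule: include type H iff E₂/h₂ > λE₁/(1+λh₁). Equality gives the switch point.
λE₁h₂ = E₂ + λE₂h₁ ⇒ λ = E₂/(E₁h₂ − E₂h₁) = 1.05/(7.879 − 2.457) = 0.1936 per s.

0.194 per s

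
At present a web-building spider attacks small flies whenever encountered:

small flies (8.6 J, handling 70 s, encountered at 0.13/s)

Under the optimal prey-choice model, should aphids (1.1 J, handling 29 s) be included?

Current rate: (0.13×8.6)/(1 + 0.13×70) = 0.1107 J/s.
aphids: E/h = 1.1/29 = 0.03793 J/s.
Since 0.03793 < R, time spent handling aphids is better spent searching.

No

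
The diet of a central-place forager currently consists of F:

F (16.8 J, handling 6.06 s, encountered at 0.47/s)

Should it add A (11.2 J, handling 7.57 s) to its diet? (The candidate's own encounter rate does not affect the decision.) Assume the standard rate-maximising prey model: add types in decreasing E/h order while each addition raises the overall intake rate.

Current rate: (0.47×16.8)/(1 + 0.47×6.06) = 2.052 J/s.
A: E/h = 11.2/7.57 = 1.48 J/s.
Since 1.48 < R, time spent handling A is better spent searching.

No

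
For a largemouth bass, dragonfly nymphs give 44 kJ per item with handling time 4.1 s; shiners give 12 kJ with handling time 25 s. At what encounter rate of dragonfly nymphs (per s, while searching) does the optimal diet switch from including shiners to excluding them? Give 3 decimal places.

0.011 per s

The zero-one rule: include shiners iff E₂/h₂ > λE₁/(1+λh₁). Equality gives the switch point.
λE₁h₂ = E₂ + λE₂h₁ ⇒ λ = E₂/(E₁h₂ − E₂h₁) = 12/(1100 − 49.2) = 0.01142 per s.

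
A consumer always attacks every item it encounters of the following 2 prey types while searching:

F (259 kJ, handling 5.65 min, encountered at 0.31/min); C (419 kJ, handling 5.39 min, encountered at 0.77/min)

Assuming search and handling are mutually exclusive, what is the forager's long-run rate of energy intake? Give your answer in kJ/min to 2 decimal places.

58.38 kJ/min

Energy encountered per unit search time: 0.31×259 + 0.77×419 = 402.9 kJ/min.
Handling time per unit search time: 0.31×5.65 + 0.77×5.39 = 5.902.
Rate = 402.9/(1 + 5.902) = 58.38 kJ/min.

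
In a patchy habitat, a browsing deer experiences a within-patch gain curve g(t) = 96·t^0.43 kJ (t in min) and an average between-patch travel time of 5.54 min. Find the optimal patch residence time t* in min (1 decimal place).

4.2 min

Optimal t* satisfies g'(t*) = g(t*)/(T + t*).
g'(t) = 0.43·96·t^-0.57. Setting 0.43·96·t^-0.57 = 96·t^0.43/(5.54+t) gives 0.43(5.54+t) = t, so 0.57·t = 0.43×5.54.
t* = 0.43×5.54/0.57 = 4.179 min.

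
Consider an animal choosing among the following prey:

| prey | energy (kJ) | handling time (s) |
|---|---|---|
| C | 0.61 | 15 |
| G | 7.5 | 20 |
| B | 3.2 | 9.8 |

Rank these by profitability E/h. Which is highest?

In descending order of E/h:
G: 7.5/20 = 0.375 kJ/s
B: 3.2/9.8 = 0.327 kJ/s
C: 0.61/15 = 0.0407 kJ/s

G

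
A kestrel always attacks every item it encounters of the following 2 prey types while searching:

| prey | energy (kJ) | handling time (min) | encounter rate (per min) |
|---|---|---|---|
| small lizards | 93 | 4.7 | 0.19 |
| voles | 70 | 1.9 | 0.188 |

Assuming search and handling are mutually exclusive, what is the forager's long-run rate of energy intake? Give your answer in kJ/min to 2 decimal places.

R = Σλ_iE_i / (1 + Σλ_ih_i)
Numerator: 0.19×93 + 0.188×70 = 30.83
Denominator: 1 + 0.19×4.7 + 0.188×1.9 = 2.25
R = 30.83/2.25 = 13.7 kJ/min

13.70 kJ/min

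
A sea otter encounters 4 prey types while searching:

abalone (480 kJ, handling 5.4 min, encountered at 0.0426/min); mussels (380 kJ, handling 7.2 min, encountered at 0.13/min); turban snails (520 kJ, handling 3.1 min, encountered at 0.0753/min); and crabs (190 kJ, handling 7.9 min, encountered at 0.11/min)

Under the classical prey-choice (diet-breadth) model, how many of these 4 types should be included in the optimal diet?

3

E/h in descending order: turban snails 168, abalone 88.9, mussels 52.8, crabs 24.1 kJ/min. The optimal diet is the largest prefix of this list for which every included type satisfies E_i/h_i > R on the types above it.
Rate on top 1: 31.75. abalone: 88.9 > 31.75 → include.
Rate on top 2: 40.73. mussels: 52.8 > 40.73 → include.
Rate on top 3: 45.43. crabs: 24.1 < 45.43 → exclude; stop.
Optimal diet: turban snails, abalone, mussels — 3 of 4 types.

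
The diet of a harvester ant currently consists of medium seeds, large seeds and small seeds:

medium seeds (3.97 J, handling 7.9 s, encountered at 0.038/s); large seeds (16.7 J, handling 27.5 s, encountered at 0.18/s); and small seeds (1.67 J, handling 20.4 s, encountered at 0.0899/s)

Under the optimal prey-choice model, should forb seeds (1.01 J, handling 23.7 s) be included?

No

Current rate: (0.038×3.97 + 0.18×16.7 + 0.0899×1.67)/(1 + 0.038×7.9 + 0.18×27.5 + 0.0899×20.4) = 0.4091 J/s.
Profitability of forb seeds: 1.01/23.7 = 0.04262 J/s.
Since 0.04262 < R, time spent handling forb seeds is better spent searching.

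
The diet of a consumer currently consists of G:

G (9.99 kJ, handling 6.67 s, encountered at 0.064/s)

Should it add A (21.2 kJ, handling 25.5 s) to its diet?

On G alone, R = ΣλE/(1+Σλh) = 0.6394/1.427 = 0.4481 kJ/s.
Profitability of A: 21.2/25.5 = 0.8314 kJ/s.
0.8314 > 0.4481, so adding A raises the average — include it.

Yes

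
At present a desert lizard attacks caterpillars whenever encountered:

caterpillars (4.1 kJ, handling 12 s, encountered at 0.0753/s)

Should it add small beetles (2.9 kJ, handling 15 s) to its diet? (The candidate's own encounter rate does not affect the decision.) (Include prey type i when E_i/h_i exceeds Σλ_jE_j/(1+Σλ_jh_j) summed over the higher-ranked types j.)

Yes

On caterpillars alone, R = ΣλE/(1+Σλh) = 0.3087/1.904 = 0.1622 kJ/s.
Profitability of small beetles: 2.9/15 = 0.1933 kJ/s.
0.1933 > 0.1622, so adding small beetles raises the average — include it.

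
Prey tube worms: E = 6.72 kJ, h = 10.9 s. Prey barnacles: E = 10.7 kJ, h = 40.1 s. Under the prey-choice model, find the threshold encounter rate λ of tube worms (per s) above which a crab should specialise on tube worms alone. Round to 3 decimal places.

0.070 per s

At the threshold, the rate on tube worms alone equals the profitability of barnacles: λ·6.72/(1 + λ·10.9) = 10.7/40.1 = 0.2668.
Rearranging, λ(6.72 − 0.2668×10.9) = 0.2668, so λ = 0.2668/3.812 = 0.07001 per s.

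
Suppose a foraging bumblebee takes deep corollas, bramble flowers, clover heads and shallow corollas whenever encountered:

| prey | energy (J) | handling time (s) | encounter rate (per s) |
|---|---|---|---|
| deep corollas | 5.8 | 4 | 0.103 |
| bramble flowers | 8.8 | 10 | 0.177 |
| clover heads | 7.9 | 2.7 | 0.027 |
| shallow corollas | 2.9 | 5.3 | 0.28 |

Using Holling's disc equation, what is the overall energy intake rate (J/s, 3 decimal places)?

0.671 J/s

R = Σλ_iE_i / (1 + Σλ_ih_i)
Numerator: 0.103×5.8 + 0.177×8.8 + 0.027×7.9 + 0.28×2.9 = 3.18
Denominator: 1 + 0.103×4 + 0.177×10 + 0.027×2.7 + 0.28×5.3 = 4.739
R = 3.18/4.739 = 0.6711 J/s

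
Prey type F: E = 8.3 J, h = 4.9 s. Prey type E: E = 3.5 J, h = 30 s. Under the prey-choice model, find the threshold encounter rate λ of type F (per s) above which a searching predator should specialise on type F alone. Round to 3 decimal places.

0.015 per s

At the threshold, the rate on type F alone equals the profitability of type E: λ·8.3/(1 + λ·4.9) = 3.5/30 = 0.1167.
Rearranging, λ(8.3 − 0.1167×4.9) = 0.1167, so λ = 0.1167/7.728 = 0.0151 per s.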